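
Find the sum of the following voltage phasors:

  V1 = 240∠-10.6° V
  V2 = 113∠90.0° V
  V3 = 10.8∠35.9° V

Step 1 — Convert each phasor to rectangular form:
  V1 = 240·(cos(-10.6°) + j·sin(-10.6°)) = 235.9 - j44.15 V
  V2 = 113·(cos(90.0°) + j·sin(90.0°)) = 0 + j113 V
  V3 = 10.8·(cos(35.9°) + j·sin(35.9°)) = 8.748 + j6.333 V
Step 2 — Sum components: V_total = 244.7 + j75.18 V.
Step 3 — Convert to polar: |V_total| = 255.9 V, ∠V_total = 17.1°.

V_total = 255.9∠17.1° V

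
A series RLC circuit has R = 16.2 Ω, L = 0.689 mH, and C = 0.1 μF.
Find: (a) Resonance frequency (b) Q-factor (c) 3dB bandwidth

Step 1 — Resonance: ω₀ = 1/√(LC) = 1/√(0.000689·1e-07) = 1.205e+05 rad/s.
Step 2 — f₀ = ω₀/(2π) = 1.917e+04 Hz.
Step 3 — Series Q: Q = ω₀L/R = 1.205e+05·0.000689/16.2 = 5.124.
Step 4 — Bandwidth: Δω = ω₀/Q = 2.351e+04 rad/s; BW = Δω/(2π) = 3742 Hz.

(a) f₀ = 1.917e+04 Hz  (b) Q = 5.124  (c) BW = 3742 Hz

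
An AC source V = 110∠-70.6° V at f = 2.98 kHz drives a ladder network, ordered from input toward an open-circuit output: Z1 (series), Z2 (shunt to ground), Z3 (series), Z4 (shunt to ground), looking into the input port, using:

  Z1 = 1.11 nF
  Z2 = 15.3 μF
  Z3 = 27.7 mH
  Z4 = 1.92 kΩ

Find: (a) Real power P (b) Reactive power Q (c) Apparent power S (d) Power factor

Step 1 — Angular frequency: ω = 2π·f = 2π·2980 = 1.872e+04 rad/s.
Step 2 — Component impedances:
  Z1: Z = 1/(jωC) = -j/(ω·C) = 0 - j4.812e+04 Ω
  Z2: Z = 1/(jωC) = -j/(ω·C) = 0 - j3.491 Ω
  Z3: Z = jωL = j·1.872e+04·0.0277 = 0 + j518.7 Ω
  Z4: Z = R = 1920 Ω
Step 3 — Ladder network (open output): work backward from the far end, alternating series and parallel combinations. Z_in = 0.00592 - j4.812e+04 Ω = 4.812e+04∠-90.0° Ω.
Step 4 — Source phasor: V = 110∠-70.6° V = 36.54 - j103.8 V.
Step 5 — Current: I = V / Z = 0.002156 + j0.0007593 A = 0.002286∠19.4° A.
Step 6 — Complex power: S = V·I* = 3.094e-08 - j0.2515 VA.
Step 7 — Real power: P = Re(S) = 3.094e-08 W.
Step 8 — Reactive power: Q = Im(S) = -0.2515 VAR.
Step 9 — Apparent power: |S| = 0.2515 VA.
Step 10 — Power factor: PF = P/|S| = 1.23e-07 (leading).

(a) P = 3.094e-08 W  (b) Q = -0.2515 VAR  (c) S = 0.2515 VA  (d) PF = 1.23e-07 (leading)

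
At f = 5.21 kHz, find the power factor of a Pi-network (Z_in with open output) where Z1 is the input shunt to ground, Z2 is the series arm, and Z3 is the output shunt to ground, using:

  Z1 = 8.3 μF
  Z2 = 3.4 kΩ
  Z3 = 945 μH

Step 1 — Angular frequency: ω = 2π·f = 2π·5210 = 3.274e+04 rad/s.
Step 2 — Component impedances:
  Z1: Z = 1/(jωC) = -j/(ω·C) = 0 - j3.68 Ω
  Z2: Z = R = 3400 Ω
  Z3: Z = jωL = j·3.274e+04·0.000945 = 0 + j30.93 Ω
Step 3 — With open output, the series arm Z2 and the output shunt Z3 appear in series to ground: Z2 + Z3 = 3400 + j30.93 Ω.
Step 4 — Parallel with input shunt Z1: Z_in = Z1 || (Z2 + Z3) = 0.003984 - j3.681 Ω = 3.681∠-89.9° Ω.
Step 5 — Power factor: PF = cos(φ) = Re(Z)/|Z| = 0.003984/3.681 = 0.001082.
Step 6 — Type: Im(Z) = -3.681 ⇒ leading (phase φ = -89.9°).

PF = 0.001082 (leading, φ = -89.9°)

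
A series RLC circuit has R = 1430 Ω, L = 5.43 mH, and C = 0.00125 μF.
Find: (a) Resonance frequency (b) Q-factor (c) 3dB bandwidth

Step 1 — Resonance: ω₀ = 1/√(LC) = 1/√(0.00543·1.25e-09) = 3.838e+05 rad/s.
Step 2 — f₀ = ω₀/(2π) = 6.109e+04 Hz.
Step 3 — Series Q: Q = ω₀L/R = 3.838e+05·0.00543/1430 = 1.458.
Step 4 — Bandwidth: Δω = ω₀/Q = 2.634e+05 rad/s; BW = Δω/(2π) = 4.191e+04 Hz.

(a) f₀ = 6.109e+04 Hz  (b) Q = 1.458  (c) BW = 4.191e+04 Hz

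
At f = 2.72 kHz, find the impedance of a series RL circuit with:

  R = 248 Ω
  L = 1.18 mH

Step 1 — Angular frequency: ω = 2π·f = 2π·2720 = 1.709e+04 rad/s.
Step 2 — Component impedances:
  R: Z = R = 248 Ω
  L: Z = jωL = j·1.709e+04·0.00118 = 0 + j20.17 Ω
Step 3 — Series combination: Z_total = R + L = 248 + j20.17 Ω = 248.8∠4.6° Ω.

Z = 248 + j20.17 Ω = 248.8∠4.6° Ω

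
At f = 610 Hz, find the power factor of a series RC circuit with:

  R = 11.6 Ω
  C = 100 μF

Step 1 — Angular frequency: ω = 2π·f = 2π·610 = 3833 rad/s.
Step 2 — Component impedances:
  R: Z = R = 11.6 Ω
  C: Z = 1/(jωC) = -j/(ω·C) = 0 - j2.609 Ω
Step 3 — Series combination: Z_total = R + C = 11.6 - j2.609 Ω = 11.89∠-12.7° Ω.
Step 4 — Power factor: PF = cos(φ) = Re(Z)/|Z| = 11.6/11.89 = 0.9756.
Step 5 — Type: Im(Z) = -2.609 ⇒ leading (phase φ = -12.7°).

PF = 0.9756 (leading, φ = -12.7°)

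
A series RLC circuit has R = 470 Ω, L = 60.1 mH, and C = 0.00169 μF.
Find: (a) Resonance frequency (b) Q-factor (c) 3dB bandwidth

Step 1 — Resonance: ω₀ = 1/√(LC) = 1/√(0.0601·1.69e-09) = 9.922e+04 rad/s.
Step 2 — f₀ = ω₀/(2π) = 1.579e+04 Hz.
Step 3 — Series Q: Q = ω₀L/R = 9.922e+04·0.0601/470 = 12.69.
Step 4 — Bandwidth: Δω = ω₀/Q = 7820 rad/s; BW = Δω/(2π) = 1245 Hz.

(a) f₀ = 1.579e+04 Hz  (b) Q = 12.69  (c) BW = 1245 Hz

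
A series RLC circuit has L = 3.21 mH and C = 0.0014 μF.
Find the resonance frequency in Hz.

Step 1 — Resonance condition Im(Z)=0 gives ω₀ = 1/√(LC).
Step 2 — ω₀ = 1/√(0.00321·1.4e-09) = 4.717e+05 rad/s.
Step 3 — f₀ = ω₀/(2π) = 7.508e+04 Hz.

f₀ = 7.508e+04 Hz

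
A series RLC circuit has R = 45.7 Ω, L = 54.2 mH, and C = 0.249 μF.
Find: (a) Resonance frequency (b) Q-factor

Step 1 — Resonance condition Im(Z)=0 gives ω₀ = 1/√(LC).
Step 2 — ω₀ = 1/√(0.0542·2.49e-07) = 8608 rad/s.
Step 3 — f₀ = ω₀/(2π) = 1370 Hz.
Step 4 — Series Q: Q = ω₀L/R = 8608·0.0542/45.7 = 10.21.

(a) f₀ = 1370 Hz  (b) Q = 10.21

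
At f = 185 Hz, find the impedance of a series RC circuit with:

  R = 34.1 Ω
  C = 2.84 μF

Step 1 — Angular frequency: ω = 2π·f = 2π·185 = 1162 rad/s.
Step 2 — Component impedances:
  R: Z = R = 34.1 Ω
  C: Z = 1/(jωC) = -j/(ω·C) = 0 - j302.9 Ω
Step 3 — Series combination: Z_total = R + C = 34.1 - j302.9 Ω = 304.8∠-83.6° Ω.

Z = 34.1 - j302.9 Ω = 304.8∠-83.6° Ω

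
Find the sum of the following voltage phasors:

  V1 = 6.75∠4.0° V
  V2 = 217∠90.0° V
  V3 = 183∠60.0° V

Step 1 — Convert each phasor to rectangular form:
  V1 = 6.75·(cos(4.0°) + j·sin(4.0°)) = 6.734 + j0.4709 V
  V2 = 217·(cos(90.0°) + j·sin(90.0°)) = 0 + j217 V
  V3 = 183·(cos(60.0°) + j·sin(60.0°)) = 91.5 + j158.5 V
Step 2 — Sum components: V_total = 98.23 + j376 V.
Step 3 — Convert to polar: |V_total| = 388.6 V, ∠V_total = 75.4°.

V_total = 388.6∠75.4° V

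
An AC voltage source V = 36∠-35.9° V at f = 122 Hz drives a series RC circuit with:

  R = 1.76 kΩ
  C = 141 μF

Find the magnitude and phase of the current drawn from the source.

Step 1 — Angular frequency: ω = 2π·f = 2π·122 = 766.5 rad/s.
Step 2 — Component impedances:
  R: Z = R = 1760 Ω
  C: Z = 1/(jωC) = -j/(ω·C) = 0 - j9.252 Ω
Step 3 — Series combination: Z_total = R + C = 1760 - j9.252 Ω = 1760∠-0.3° Ω.
Step 4 — Source phasor: V = 36∠-35.9° V = 29.16 - j21.11 V.
Step 5 — Ohm's law: I = V / Z_total = (29.16 - j21.11) / (1760 - j9.252) = 0.01663 - j0.01191 A.
Step 6 — Convert to polar: |I| = 0.02045 A, ∠I = -35.6°.

I = 0.02045∠-35.6° A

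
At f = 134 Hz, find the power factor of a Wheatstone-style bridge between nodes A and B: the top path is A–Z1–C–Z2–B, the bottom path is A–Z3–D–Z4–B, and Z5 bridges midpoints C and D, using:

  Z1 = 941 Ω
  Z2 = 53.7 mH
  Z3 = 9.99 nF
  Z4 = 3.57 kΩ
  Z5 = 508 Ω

Step 1 — Angular frequency: ω = 2π·f = 2π·134 = 841.9 rad/s.
Step 2 — Component impedances:
  Z1: Z = R = 941 Ω
  Z2: Z = jωL = j·841.9·0.0537 = 0 + j45.21 Ω
  Z3: Z = 1/(jωC) = -j/(ω·C) = 0 - j1.189e+05 Ω
  Z4: Z = R = 3570 Ω
  Z5: Z = R = 508 Ω
Step 3 — Bridge requires nodal analysis (the Z5 bridge couples midpoints C and D, so the two paths cannot be reduced to a simple series/parallel combination). Setting node B to ground and injecting 1 A at node A, the 3-node admittance system at A, C, D solves to V_A = Z_AB = 941.5 + j37.76 Ω = 942.3∠2.3° Ω.
Step 4 — Power factor: PF = cos(φ) = Re(Z)/|Z| = 941.5/942.3 = 0.9992.
Step 5 — Type: Im(Z) = 37.76 ⇒ lagging (phase φ = 2.3°).

PF = 0.9992 (lagging, φ = 2.3°)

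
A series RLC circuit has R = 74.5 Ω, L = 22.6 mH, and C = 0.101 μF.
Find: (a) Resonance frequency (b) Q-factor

Step 1 — Resonance condition Im(Z)=0 gives ω₀ = 1/√(LC).
Step 2 — ω₀ = 1/√(0.0226·1.01e-07) = 2.093e+04 rad/s.
Step 3 — f₀ = ω₀/(2π) = 3331 Hz.
Step 4 — Series Q: Q = ω₀L/R = 2.093e+04·0.0226/74.5 = 6.349.

(a) f₀ = 3331 Hz  (b) Q = 6.349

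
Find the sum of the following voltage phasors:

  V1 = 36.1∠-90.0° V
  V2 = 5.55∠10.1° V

Step 1 — Convert each phasor to rectangular form:
  V1 = 36.1·(cos(-90.0°) + j·sin(-90.0°)) = 0 - j36.1 V
  V2 = 5.55·(cos(10.1°) + j·sin(10.1°)) = 5.464 + j0.9733 V
Step 2 — Sum components: V_total = 5.464 - j35.13 V.
Step 3 — Convert to polar: |V_total| = 35.55 V, ∠V_total = -81.2°.

V_total = 35.55∠-81.2° V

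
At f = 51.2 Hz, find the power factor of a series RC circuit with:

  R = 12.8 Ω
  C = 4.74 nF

Step 1 — Angular frequency: ω = 2π·f = 2π·51.2 = 321.7 rad/s.
Step 2 — Component impedances:
  R: Z = R = 12.8 Ω
  C: Z = 1/(jωC) = -j/(ω·C) = 0 - j6.558e+05 Ω
Step 3 — Series combination: Z_total = R + C = 12.8 - j6.558e+05 Ω = 6.558e+05∠-90.0° Ω.
Step 4 — Power factor: PF = cos(φ) = Re(Z)/|Z| = 12.8/6.558e+05 = 1.952e-05.
Step 5 — Type: Im(Z) = -6.558e+05 ⇒ leading (phase φ = -90.0°).

PF = 1.952e-05 (leading, φ = -90.0°)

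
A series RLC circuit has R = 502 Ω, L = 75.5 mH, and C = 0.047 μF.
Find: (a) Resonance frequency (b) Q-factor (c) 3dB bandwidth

Step 1 — Resonance condition Im(Z)=0 gives ω₀ = 1/√(LC).
Step 2 — ω₀ = 1/√(0.0755·4.7e-08) = 1.679e+04 rad/s.
Step 3 — f₀ = ω₀/(2π) = 2672 Hz.
Step 4 — Series Q: Q = ω₀L/R = 1.679e+04·0.0755/502 = 2.525.
Step 5 — 3dB bandwidth: Δω = ω₀/Q = 6649 rad/s; BW = Δω/(2π) = 1058 Hz.

(a) f₀ = 2672 Hz  (b) Q = 2.525  (c) BW = 1058 Hz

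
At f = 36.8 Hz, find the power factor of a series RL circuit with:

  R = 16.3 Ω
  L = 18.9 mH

Step 1 — Angular frequency: ω = 2π·f = 2π·36.8 = 231.2 rad/s.
Step 2 — Component impedances:
  R: Z = R = 16.3 Ω
  L: Z = jωL = j·231.2·0.0189 = 0 + j4.37 Ω
Step 3 — Series combination: Z_total = R + L = 16.3 + j4.37 Ω = 16.88∠15.0° Ω.
Step 4 — Power factor: PF = cos(φ) = Re(Z)/|Z| = 16.3/16.876 = 0.9659.
Step 5 — Type: Im(Z) = 4.37 ⇒ lagging (phase φ = 15.0°).

PF = 0.9659 (lagging, φ = 15.0°)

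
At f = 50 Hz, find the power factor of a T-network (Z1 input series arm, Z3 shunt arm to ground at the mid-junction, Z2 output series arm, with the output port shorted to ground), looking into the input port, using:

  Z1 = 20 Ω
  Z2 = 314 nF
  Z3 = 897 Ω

Step 1 — Angular frequency: ω = 2π·f = 2π·50 = 314.2 rad/s.
Step 2 — Component impedances:
  Z1: Z = R = 20 Ω
  Z2: Z = 1/(jωC) = -j/(ω·C) = 0 - j1.014e+04 Ω
  Z3: Z = R = 897 Ω
Step 3 — With the output port shorted to ground, the output series arm Z2 runs from the junction to ground; the shunt arm Z3 also runs from the junction to ground. They appear in parallel: Z3 || Z2 = 890 - j78.75 Ω.
Step 4 — Series with input arm Z1: Z_in = Z1 + (Z3 || Z2) = 910 - j78.75 Ω = 913.4∠-4.9° Ω.
Step 5 — Power factor: PF = cos(φ) = Re(Z)/|Z| = 910/913.4 = 0.9963.
Step 6 — Type: Im(Z) = -78.75 ⇒ leading (phase φ = -4.9°).

PF = 0.9963 (leading, φ = -4.9°)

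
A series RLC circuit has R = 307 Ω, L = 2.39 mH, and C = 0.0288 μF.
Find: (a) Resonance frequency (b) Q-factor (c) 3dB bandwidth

Step 1 — Resonance: ω₀ = 1/√(LC) = 1/√(0.00239·2.88e-08) = 1.205e+05 rad/s.
Step 2 — f₀ = ω₀/(2π) = 1.918e+04 Hz.
Step 3 — Series Q: Q = ω₀L/R = 1.205e+05·0.00239/307 = 0.9383.
Step 4 — Bandwidth: Δω = ω₀/Q = 1.285e+05 rad/s; BW = Δω/(2π) = 2.044e+04 Hz.

(a) f₀ = 1.918e+04 Hz  (b) Q = 0.9383  (c) BW = 2.044e+04 Hz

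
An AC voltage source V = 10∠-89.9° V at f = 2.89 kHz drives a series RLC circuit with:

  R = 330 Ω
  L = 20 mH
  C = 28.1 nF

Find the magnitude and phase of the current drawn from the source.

Step 1 — Angular frequency: ω = 2π·f = 2π·2890 = 1.816e+04 rad/s.
Step 2 — Component impedances:
  R: Z = R = 330 Ω
  L: Z = jωL = j·1.816e+04·0.02 = 0 + j363.2 Ω
  C: Z = 1/(jωC) = -j/(ω·C) = 0 - j1960 Ω
Step 3 — Series combination: Z_total = R + L + C = 330 - j1597 Ω = 1630∠-78.3° Ω.
Step 4 — Source phasor: V = 10∠-89.9° V = 0.01745 - j10 V.
Step 5 — Ohm's law: I = V / Z_total = (0.01745 - j10) / (330 - j1597) = 0.006009 - j0.001231 A.
Step 6 — Convert to polar: |I| = 0.006133 A, ∠I = -11.6°.

I = 0.006133∠-11.6° A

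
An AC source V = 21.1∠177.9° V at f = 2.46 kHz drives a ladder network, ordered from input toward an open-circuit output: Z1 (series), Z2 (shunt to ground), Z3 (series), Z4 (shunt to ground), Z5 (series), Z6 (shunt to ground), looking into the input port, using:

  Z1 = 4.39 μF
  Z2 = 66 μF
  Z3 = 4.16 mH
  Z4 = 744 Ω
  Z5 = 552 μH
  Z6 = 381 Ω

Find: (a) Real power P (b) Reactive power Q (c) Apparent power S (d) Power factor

Step 1 — Angular frequency: ω = 2π·f = 2π·2460 = 1.546e+04 rad/s.
Step 2 — Component impedances:
  Z1: Z = 1/(jωC) = -j/(ω·C) = 0 - j14.74 Ω
  Z2: Z = 1/(jωC) = -j/(ω·C) = 0 - j0.9803 Ω
  Z3: Z = jωL = j·1.546e+04·0.00416 = 0 + j64.3 Ω
  Z4: Z = R = 744 Ω
  Z5: Z = jωL = j·1.546e+04·0.000552 = 0 + j8.532 Ω
  Z6: Z = R = 381 Ω
Step 3 — Ladder network (open output): work backward from the far end, alternating series and parallel combinations. Z_in = 0.003561 - j15.72 Ω = 15.72∠-90.0° Ω.
Step 4 — Source phasor: V = 21.1∠177.9° V = -21.09 + j0.7732 V.
Step 5 — Current: I = V / Z = -0.04949 - j1.341 A = 1.342∠-92.1° A.
Step 6 — Complex power: S = V·I* = 0.006417 - j28.32 VA.
Step 7 — Real power: P = Re(S) = 0.006417 W.
Step 8 — Reactive power: Q = Im(S) = -28.32 VAR.
Step 9 — Apparent power: |S| = 28.32 VA.
Step 10 — Power factor: PF = P/|S| = 0.0002266 (leading).

(a) P = 0.006417 W  (b) Q = -28.32 VAR  (c) S = 28.32 VA  (d) PF = 0.0002266 (leading)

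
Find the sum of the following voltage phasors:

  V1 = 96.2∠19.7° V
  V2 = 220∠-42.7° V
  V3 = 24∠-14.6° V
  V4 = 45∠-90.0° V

Step 1 — Convert each phasor to rectangular form:
  V1 = 96.2·(cos(19.7°) + j·sin(19.7°)) = 90.57 + j32.43 V
  V2 = 220·(cos(-42.7°) + j·sin(-42.7°)) = 161.7 - j149.2 V
  V3 = 24·(cos(-14.6°) + j·sin(-14.6°)) = 23.23 - j6.05 V
  V4 = 45·(cos(-90.0°) + j·sin(-90.0°)) = 0 - j45 V
Step 2 — Sum components: V_total = 275.5 - j167.8 V.
Step 3 — Convert to polar: |V_total| = 322.6 V, ∠V_total = -31.3°.

V_total = 322.6∠-31.3° V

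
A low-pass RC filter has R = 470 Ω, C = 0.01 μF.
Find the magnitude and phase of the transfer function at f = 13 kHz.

Step 1 — Angular frequency: ω = 2π·1.3e+04 = 8.168e+04 rad/s.
Step 2 — Transfer function: H(jω) = 1/(1 + jωRC).
Step 3 — Denominator: 1 + jωRC = 1 + j·8.168e+04·470·1e-08 = 1 + j0.3839.
Step 4 — H = 0.8715 - j0.3346.
Step 5 — Magnitude: |H| = 0.9336 (-0.6 dB); phase: φ = -21.0°.

|H| = 0.9336 (-0.6 dB), φ = -21.0°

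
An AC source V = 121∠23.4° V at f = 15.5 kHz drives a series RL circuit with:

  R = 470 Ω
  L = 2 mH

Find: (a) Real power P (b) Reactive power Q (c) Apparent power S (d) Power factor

Step 1 — Angular frequency: ω = 2π·f = 2π·1.55e+04 = 9.739e+04 rad/s.
Step 2 — Component impedances:
  R: Z = R = 470 Ω
  L: Z = jωL = j·9.739e+04·0.002 = 0 + j194.8 Ω
Step 3 — Series combination: Z_total = R + L = 470 + j194.8 Ω = 508.8∠22.5° Ω.
Step 4 — Source phasor: V = 121∠23.4° V = 111 + j48.05 V.
Step 5 — Current: I = V / Z = 0.2378 + j0.003693 A = 0.2378∠0.9° A.
Step 6 — Complex power: S = V·I* = 26.59 + j11.02 VA.
Step 7 — Real power: P = Re(S) = 26.59 W.
Step 8 — Reactive power: Q = Im(S) = 11.02 VAR.
Step 9 — Apparent power: |S| = 28.78 VA.
Step 10 — Power factor: PF = P/|S| = 0.9238 (lagging).

(a) P = 26.59 W  (b) Q = 11.02 VAR  (c) S = 28.78 VA  (d) PF = 0.9238 (lagging)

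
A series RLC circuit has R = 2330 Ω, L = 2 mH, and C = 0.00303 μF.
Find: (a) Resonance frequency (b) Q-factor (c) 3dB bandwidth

Step 1 — Resonance: ω₀ = 1/√(LC) = 1/√(0.002·3.03e-09) = 4.062e+05 rad/s.
Step 2 — f₀ = ω₀/(2π) = 6.465e+04 Hz.
Step 3 — Series Q: Q = ω₀L/R = 4.062e+05·0.002/2330 = 0.3487.
Step 4 — Bandwidth: Δω = ω₀/Q = 1.165e+06 rad/s; BW = Δω/(2π) = 1.854e+05 Hz.

(a) f₀ = 6.465e+04 Hz  (b) Q = 0.3487  (c) BW = 1.854e+05 Hz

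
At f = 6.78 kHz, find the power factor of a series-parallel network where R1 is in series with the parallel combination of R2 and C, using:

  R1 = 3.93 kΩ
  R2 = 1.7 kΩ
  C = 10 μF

Step 1 — Angular frequency: ω = 2π·f = 2π·6780 = 4.26e+04 rad/s.
Step 2 — Component impedances:
  R1: Z = R = 3930 Ω
  R2: Z = R = 1700 Ω
  C: Z = 1/(jωC) = -j/(ω·C) = 0 - j2.347 Ω
Step 3 — Parallel branch: R2 || C = 1/(1/R2 + 1/C) = 0.003241 - j2.347 Ω.
Step 4 — Series with R1: Z_total = R1 + (R2 || C) = 3930 - j2.347 Ω = 3930∠-0.0° Ω.
Step 5 — Power factor: PF = cos(φ) = Re(Z)/|Z| = 3930/3930 = 1.
Step 6 — Type: Im(Z) = -2.347 ⇒ leading (phase φ = -0.0°).

PF = 1 (leading, φ = -0.0°)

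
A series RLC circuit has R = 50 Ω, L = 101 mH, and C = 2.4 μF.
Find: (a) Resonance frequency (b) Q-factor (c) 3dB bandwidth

Step 1 — Resonance: ω₀ = 1/√(LC) = 1/√(0.101·2.4e-06) = 2031 rad/s.
Step 2 — f₀ = ω₀/(2π) = 323.3 Hz.
Step 3 — Series Q: Q = ω₀L/R = 2031·0.101/50 = 4.103.
Step 4 — Bandwidth: Δω = ω₀/Q = 495 rad/s; BW = Δω/(2π) = 78.79 Hz.

(a) f₀ = 323.3 Hz  (b) Q = 4.103  (c) BW = 78.79 Hz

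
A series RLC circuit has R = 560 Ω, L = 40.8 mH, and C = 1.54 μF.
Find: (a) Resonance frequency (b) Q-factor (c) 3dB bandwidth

Step 1 — Resonance condition Im(Z)=0 gives ω₀ = 1/√(LC).
Step 2 — ω₀ = 1/√(0.0408·1.54e-06) = 3989 rad/s.
Step 3 — f₀ = ω₀/(2π) = 634.9 Hz.
Step 4 — Series Q: Q = ω₀L/R = 3989·0.0408/560 = 0.2907.
Step 5 — 3dB bandwidth: Δω = ω₀/Q = 1.373e+04 rad/s; BW = Δω/(2π) = 2184 Hz.

(a) f₀ = 634.9 Hz  (b) Q = 0.2907  (c) BW = 2184 Hz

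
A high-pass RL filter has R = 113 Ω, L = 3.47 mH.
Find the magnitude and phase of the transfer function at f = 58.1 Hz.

Step 1 — Angular frequency: ω = 2π·58.1 = 365.1 rad/s.
Step 2 — Transfer function: H(jω) = jωL/(R + jωL).
Step 3 — Numerator jωL = j·1.267; denominator R + jωL = 113 + j1.267.
Step 4 — H = 0.0001256 + j0.01121.
Step 5 — Magnitude: |H| = 0.01121 (-39.0 dB); phase: φ = 89.4°.

|H| = 0.01121 (-39.0 dB), φ = 89.4°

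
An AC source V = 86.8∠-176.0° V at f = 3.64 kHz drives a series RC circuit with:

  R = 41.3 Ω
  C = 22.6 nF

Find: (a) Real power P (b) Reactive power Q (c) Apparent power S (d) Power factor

Step 1 — Angular frequency: ω = 2π·f = 2π·3640 = 2.287e+04 rad/s.
Step 2 — Component impedances:
  R: Z = R = 41.3 Ω
  C: Z = 1/(jωC) = -j/(ω·C) = 0 - j1935 Ω
Step 3 — Series combination: Z_total = R + C = 41.3 - j1935 Ω = 1935∠-88.8° Ω.
Step 4 — Source phasor: V = 86.8∠-176.0° V = -86.59 - j6.055 V.
Step 5 — Current: I = V / Z = 0.002173 - j0.0448 A = 0.04485∠-87.2° A.
Step 6 — Complex power: S = V·I* = 0.08309 - j3.893 VA.
Step 7 — Real power: P = Re(S) = 0.08309 W.
Step 8 — Reactive power: Q = Im(S) = -3.893 VAR.
Step 9 — Apparent power: |S| = 3.893 VA.
Step 10 — Power factor: PF = P/|S| = 0.02134 (leading).

(a) P = 0.08309 W  (b) Q = -3.893 VAR  (c) S = 3.893 VA  (d) PF = 0.02134 (leading)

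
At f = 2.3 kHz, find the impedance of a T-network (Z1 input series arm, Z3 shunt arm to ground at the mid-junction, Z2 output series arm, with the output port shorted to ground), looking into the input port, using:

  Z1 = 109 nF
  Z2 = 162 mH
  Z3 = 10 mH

Step 1 — Angular frequency: ω = 2π·f = 2π·2300 = 1.445e+04 rad/s.
Step 2 — Component impedances:
  Z1: Z = 1/(jωC) = -j/(ω·C) = 0 - j634.8 Ω
  Z2: Z = jωL = j·1.445e+04·0.162 = 0 + j2341 Ω
  Z3: Z = jωL = j·1.445e+04·0.01 = 0 + j144.5 Ω
Step 3 — With the output port shorted to ground, the output series arm Z2 runs from the junction to ground; the shunt arm Z3 also runs from the junction to ground. They appear in parallel: Z3 || Z2 = 0 + j136.1 Ω.
Step 4 — Series with input arm Z1: Z_in = Z1 + (Z3 || Z2) = 0 - j498.7 Ω = 498.7∠-90.0° Ω.

Z = 0 - j498.7 Ω = 498.7∠-90.0° Ω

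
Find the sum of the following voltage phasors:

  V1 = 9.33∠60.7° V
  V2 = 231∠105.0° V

Step 1 — Convert each phasor to rectangular form:
  V1 = 9.33·(cos(60.7°) + j·sin(60.7°)) = 4.566 + j8.136 V
  V2 = 231·(cos(105.0°) + j·sin(105.0°)) = -59.79 + j223.1 V
Step 2 — Sum components: V_total = -55.22 + j231.3 V.
Step 3 — Convert to polar: |V_total| = 237.8 V, ∠V_total = 103.4°.

V_total = 237.8∠103.4° V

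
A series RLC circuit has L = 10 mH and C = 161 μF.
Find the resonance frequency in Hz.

Step 1 — Resonance condition Im(Z)=0 gives ω₀ = 1/√(LC).
Step 2 — ω₀ = 1/√(0.01·0.000161) = 788.1 rad/s.
Step 3 — f₀ = ω₀/(2π) = 125.4 Hz.

f₀ = 125.4 Hz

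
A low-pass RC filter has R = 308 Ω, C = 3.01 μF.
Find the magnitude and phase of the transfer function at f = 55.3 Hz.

Step 1 — Angular frequency: ω = 2π·55.3 = 347.5 rad/s.
Step 2 — Transfer function: H(jω) = 1/(1 + jωRC).
Step 3 — Denominator: 1 + jωRC = 1 + j·347.5·308·3.01e-06 = 1 + j0.3221.
Step 4 — H = 0.906 - j0.2918.
Step 5 — Magnitude: |H| = 0.9518 (-0.4 dB); phase: φ = -17.9°.

|H| = 0.9518 (-0.4 dB), φ = -17.9°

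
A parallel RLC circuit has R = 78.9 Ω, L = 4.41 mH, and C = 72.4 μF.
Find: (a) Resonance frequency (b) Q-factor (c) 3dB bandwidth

Step 1 — Resonance: ω₀ = 1/√(LC) = 1/√(0.00441·7.24e-05) = 1770 rad/s.
Step 2 — f₀ = ω₀/(2π) = 281.7 Hz.
Step 3 — Parallel Q: Q = R/(ω₀L) = 78.9/(1770·0.00441) = 10.11.
Step 4 — Bandwidth: Δω = ω₀/Q = 175.1 rad/s; BW = Δω/(2π) = 27.86 Hz.

(a) f₀ = 281.7 Hz  (b) Q = 10.11  (c) BW = 27.86 Hz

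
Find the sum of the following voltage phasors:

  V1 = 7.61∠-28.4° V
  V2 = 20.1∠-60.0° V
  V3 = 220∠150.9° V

Step 1 — Convert each phasor to rectangular form:
  V1 = 7.61·(cos(-28.4°) + j·sin(-28.4°)) = 6.694 - j3.62 V
  V2 = 20.1·(cos(-60.0°) + j·sin(-60.0°)) = 10.05 - j17.41 V
  V3 = 220·(cos(150.9°) + j·sin(150.9°)) = -192.2 + j107 V
Step 2 — Sum components: V_total = -175.5 + j85.97 V.
Step 3 — Convert to polar: |V_total| = 195.4 V, ∠V_total = 153.9°.

V_total = 195.4∠153.9° V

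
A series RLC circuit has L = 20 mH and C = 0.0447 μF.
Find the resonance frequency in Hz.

Step 1 — Resonance condition Im(Z)=0 gives ω₀ = 1/√(LC).
Step 2 — ω₀ = 1/√(0.02·4.47e-08) = 3.345e+04 rad/s.
Step 3 — f₀ = ω₀/(2π) = 5323 Hz.

f₀ = 5323 Hz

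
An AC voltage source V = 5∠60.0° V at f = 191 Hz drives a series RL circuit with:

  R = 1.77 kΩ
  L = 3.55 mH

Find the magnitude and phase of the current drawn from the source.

Step 1 — Angular frequency: ω = 2π·f = 2π·191 = 1200 rad/s.
Step 2 — Component impedances:
  R: Z = R = 1770 Ω
  L: Z = jωL = j·1200·0.00355 = 0 + j4.26 Ω
Step 3 — Series combination: Z_total = R + L = 1770 + j4.26 Ω = 1770∠0.1° Ω.
Step 4 — Source phasor: V = 5∠60.0° V = 2.5 + j4.33 V.
Step 5 — Ohm's law: I = V / Z_total = (2.5 + j4.33) / (1770 + j4.26) = 0.001418 + j0.002443 A.
Step 6 — Convert to polar: |I| = 0.002825 A, ∠I = 59.9°.

I = 0.002825∠59.9° A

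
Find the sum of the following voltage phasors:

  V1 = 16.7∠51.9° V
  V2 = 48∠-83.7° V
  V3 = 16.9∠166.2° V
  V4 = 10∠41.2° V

Step 1 — Convert each phasor to rectangular form:
  V1 = 16.7·(cos(51.9°) + j·sin(51.9°)) = 10.3 + j13.14 V
  V2 = 48·(cos(-83.7°) + j·sin(-83.7°)) = 5.267 - j47.71 V
  V3 = 16.9·(cos(166.2°) + j·sin(166.2°)) = -16.41 + j4.031 V
  V4 = 10·(cos(41.2°) + j·sin(41.2°)) = 7.524 + j6.587 V
Step 2 — Sum components: V_total = 6.684 - j23.95 V.
Step 3 — Convert to polar: |V_total| = 24.87 V, ∠V_total = -74.4°.

V_total = 24.87∠-74.4° V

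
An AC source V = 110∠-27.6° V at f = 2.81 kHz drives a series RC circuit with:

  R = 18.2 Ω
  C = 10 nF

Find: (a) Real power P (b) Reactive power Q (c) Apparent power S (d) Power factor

Step 1 — Angular frequency: ω = 2π·f = 2π·2810 = 1.766e+04 rad/s.
Step 2 — Component impedances:
  R: Z = R = 18.2 Ω
  C: Z = 1/(jωC) = -j/(ω·C) = 0 - j5664 Ω
Step 3 — Series combination: Z_total = R + C = 18.2 - j5664 Ω = 5664∠-89.8° Ω.
Step 4 — Source phasor: V = 110∠-27.6° V = 97.48 - j50.96 V.
Step 5 — Current: I = V / Z = 0.009053 + j0.01718 A = 0.01942∠62.2° A.
Step 6 — Complex power: S = V·I* = 0.006865 - j2.136 VA.
Step 7 — Real power: P = Re(S) = 0.006865 W.
Step 8 — Reactive power: Q = Im(S) = -2.136 VAR.
Step 9 — Apparent power: |S| = 2.136 VA.
Step 10 — Power factor: PF = P/|S| = 0.003213 (leading).

(a) P = 0.006865 W  (b) Q = -2.136 VAR  (c) S = 2.136 VA  (d) PF = 0.003213 (leading)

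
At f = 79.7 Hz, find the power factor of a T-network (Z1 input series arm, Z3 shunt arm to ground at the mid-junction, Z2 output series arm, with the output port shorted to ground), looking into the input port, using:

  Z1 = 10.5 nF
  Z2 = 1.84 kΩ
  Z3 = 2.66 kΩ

Step 1 — Angular frequency: ω = 2π·f = 2π·79.7 = 500.8 rad/s.
Step 2 — Component impedances:
  Z1: Z = 1/(jωC) = -j/(ω·C) = 0 - j1.902e+05 Ω
  Z2: Z = R = 1840 Ω
  Z3: Z = R = 2660 Ω
Step 3 — With the output port shorted to ground, the output series arm Z2 runs from the junction to ground; the shunt arm Z3 also runs from the junction to ground. They appear in parallel: Z3 || Z2 = 1088 Ω.
Step 4 — Series with input arm Z1: Z_in = Z1 + (Z3 || Z2) = 1088 - j1.902e+05 Ω = 1.902e+05∠-89.7° Ω.
Step 5 — Power factor: PF = cos(φ) = Re(Z)/|Z| = 1087.64/190186 = 0.005719.
Step 6 — Type: Im(Z) = -1.902e+05 ⇒ leading (phase φ = -89.7°).

PF = 0.005719 (leading, φ = -89.7°)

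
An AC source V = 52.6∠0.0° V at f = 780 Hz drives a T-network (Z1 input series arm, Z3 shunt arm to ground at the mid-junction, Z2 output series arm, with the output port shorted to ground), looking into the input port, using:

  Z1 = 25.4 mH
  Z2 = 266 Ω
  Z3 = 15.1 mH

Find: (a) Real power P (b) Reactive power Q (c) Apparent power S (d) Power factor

Step 1 — Angular frequency: ω = 2π·f = 2π·780 = 4901 rad/s.
Step 2 — Component impedances:
  Z1: Z = jωL = j·4901·0.0254 = 0 + j124.5 Ω
  Z2: Z = R = 266 Ω
  Z3: Z = jωL = j·4901·0.0151 = 0 + j74 Ω
Step 3 — With the output port shorted to ground, the output series arm Z2 runs from the junction to ground; the shunt arm Z3 also runs from the junction to ground. They appear in parallel: Z3 || Z2 = 19.11 + j68.69 Ω.
Step 4 — Series with input arm Z1: Z_in = Z1 + (Z3 || Z2) = 19.11 + j193.2 Ω = 194.1∠84.4° Ω.
Step 5 — Source phasor: V = 52.6∠0.0° V = 52.6 V.
Step 6 — Current: I = V / Z = 0.02668 - j0.2697 A = 0.271∠-84.4° A.
Step 7 — Complex power: S = V·I* = 1.403 + j14.18 VA.
Step 8 — Real power: P = Re(S) = 1.403 W.
Step 9 — Reactive power: Q = Im(S) = 14.18 VAR.
Step 10 — Apparent power: |S| = 14.25 VA.
Step 11 — Power factor: PF = P/|S| = 0.09844 (lagging).

(a) P = 1.403 W  (b) Q = 14.18 VAR  (c) S = 14.25 VA  (d) PF = 0.09844 (lagging)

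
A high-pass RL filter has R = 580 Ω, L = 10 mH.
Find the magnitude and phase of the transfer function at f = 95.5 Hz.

Step 1 — Angular frequency: ω = 2π·95.5 = 600 rad/s.
Step 2 — Transfer function: H(jω) = jωL/(R + jωL).
Step 3 — Numerator jωL = j·6; denominator R + jωL = 580 + j6.
Step 4 — H = 0.000107 + j0.01034.
Step 5 — Magnitude: |H| = 0.01035 (-39.7 dB); phase: φ = 89.4°.

|H| = 0.01035 (-39.7 dB), φ = 89.4°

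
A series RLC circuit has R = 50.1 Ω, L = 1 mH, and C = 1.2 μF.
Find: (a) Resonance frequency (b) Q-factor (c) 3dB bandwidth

Step 1 — Resonance: ω₀ = 1/√(LC) = 1/√(0.001·1.2e-06) = 2.887e+04 rad/s.
Step 2 — f₀ = ω₀/(2π) = 4594 Hz.
Step 3 — Series Q: Q = ω₀L/R = 2.887e+04·0.001/50.1 = 0.5762.
Step 4 — Bandwidth: Δω = ω₀/Q = 5.01e+04 rad/s; BW = Δω/(2π) = 7974 Hz.

(a) f₀ = 4594 Hz  (b) Q = 0.5762  (c) BW = 7974 Hz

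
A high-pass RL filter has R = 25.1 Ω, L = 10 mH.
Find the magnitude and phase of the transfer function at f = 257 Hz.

Step 1 — Angular frequency: ω = 2π·257 = 1615 rad/s.
Step 2 — Transfer function: H(jω) = jωL/(R + jωL).
Step 3 — Numerator jωL = j·16.15; denominator R + jωL = 25.1 + j16.15.
Step 4 — H = 0.2927 + j0.455.
Step 5 — Magnitude: |H| = 0.541 (-5.3 dB); phase: φ = 57.2°.

|H| = 0.541 (-5.3 dB), φ = 57.2°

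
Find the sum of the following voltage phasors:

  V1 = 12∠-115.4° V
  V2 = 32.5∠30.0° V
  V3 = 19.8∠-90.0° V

Step 1 — Convert each phasor to rectangular form:
  V1 = 12·(cos(-115.4°) + j·sin(-115.4°)) = -5.147 - j10.84 V
  V2 = 32.5·(cos(30.0°) + j·sin(30.0°)) = 28.15 + j16.25 V
  V3 = 19.8·(cos(-90.0°) + j·sin(-90.0°)) = 0 - j19.8 V
Step 2 — Sum components: V_total = 23 - j14.39 V.
Step 3 — Convert to polar: |V_total| = 27.13 V, ∠V_total = -32.0°.

V_total = 27.13∠-32.0° V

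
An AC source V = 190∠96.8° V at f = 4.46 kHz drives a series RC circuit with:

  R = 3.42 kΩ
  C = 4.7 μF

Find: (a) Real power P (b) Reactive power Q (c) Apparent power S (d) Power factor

Step 1 — Angular frequency: ω = 2π·f = 2π·4460 = 2.802e+04 rad/s.
Step 2 — Component impedances:
  R: Z = R = 3420 Ω
  C: Z = 1/(jωC) = -j/(ω·C) = 0 - j7.593 Ω
Step 3 — Series combination: Z_total = R + C = 3420 - j7.593 Ω = 3420∠-0.1° Ω.
Step 4 — Source phasor: V = 190∠96.8° V = -22.5 + j188.7 V.
Step 5 — Current: I = V / Z = -0.0067 + j0.05515 A = 0.05556∠96.9° A.
Step 6 — Complex power: S = V·I* = 10.56 - j0.02343 VA.
Step 7 — Real power: P = Re(S) = 10.56 W.
Step 8 — Reactive power: Q = Im(S) = -0.02343 VAR.
Step 9 — Apparent power: |S| = 10.56 VA.
Step 10 — Power factor: PF = P/|S| = 1 (leading).

(a) P = 10.56 W  (b) Q = -0.02343 VAR  (c) S = 10.56 VA  (d) PF = 1 (leading)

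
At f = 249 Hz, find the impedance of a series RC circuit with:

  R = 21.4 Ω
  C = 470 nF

Step 1 — Angular frequency: ω = 2π·f = 2π·249 = 1565 rad/s.
Step 2 — Component impedances:
  R: Z = R = 21.4 Ω
  C: Z = 1/(jωC) = -j/(ω·C) = 0 - j1360 Ω
Step 3 — Series combination: Z_total = R + C = 21.4 - j1360 Ω = 1360∠-89.1° Ω.

Z = 21.4 - j1360 Ω = 1360∠-89.1° Ω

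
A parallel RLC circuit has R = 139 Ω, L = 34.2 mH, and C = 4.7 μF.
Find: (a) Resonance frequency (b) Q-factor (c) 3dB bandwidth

Step 1 — Resonance: ω₀ = 1/√(LC) = 1/√(0.0342·4.7e-06) = 2494 rad/s.
Step 2 — f₀ = ω₀/(2π) = 397 Hz.
Step 3 — Parallel Q: Q = R/(ω₀L) = 139/(2494·0.0342) = 1.629.
Step 4 — Bandwidth: Δω = ω₀/Q = 1531 rad/s; BW = Δω/(2π) = 243.6 Hz.

(a) f₀ = 397 Hz  (b) Q = 1.629  (c) BW = 243.6 Hz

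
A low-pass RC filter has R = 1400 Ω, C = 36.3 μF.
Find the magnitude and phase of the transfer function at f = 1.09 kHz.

Step 1 — Angular frequency: ω = 2π·1090 = 6849 rad/s.
Step 2 — Transfer function: H(jω) = 1/(1 + jωRC).
Step 3 — Denominator: 1 + jωRC = 1 + j·6849·1400·3.63e-05 = 1 + j348.
Step 4 — H = 8.255e-06 - j0.002873.
Step 5 — Magnitude: |H| = 0.002873 (-50.8 dB); phase: φ = -89.8°.

|H| = 0.002873 (-50.8 dB), φ = -89.8°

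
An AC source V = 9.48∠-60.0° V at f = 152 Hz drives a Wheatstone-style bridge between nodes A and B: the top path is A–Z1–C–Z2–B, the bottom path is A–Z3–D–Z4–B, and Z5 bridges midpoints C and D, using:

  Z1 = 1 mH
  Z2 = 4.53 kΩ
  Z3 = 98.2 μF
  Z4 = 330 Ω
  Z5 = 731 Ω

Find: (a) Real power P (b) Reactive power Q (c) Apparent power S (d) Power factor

Step 1 — Angular frequency: ω = 2π·f = 2π·152 = 955 rad/s.
Step 2 — Component impedances:
  Z1: Z = jωL = j·955·0.001 = 0 + j0.955 Ω
  Z2: Z = R = 4530 Ω
  Z3: Z = 1/(jωC) = -j/(ω·C) = 0 - j10.66 Ω
  Z4: Z = R = 330 Ω
  Z5: Z = R = 731 Ω
Step 3 — Bridge requires nodal analysis (the Z5 bridge couples midpoints C and D, so the two paths cannot be reduced to a simple series/parallel combination). Setting node B to ground and injecting 1 A at node A, the 3-node admittance system at A, C, D solves to V_A = Z_AB = 307.8 - j9.257 Ω = 307.9∠-1.7° Ω.
Step 4 — Source phasor: V = 9.48∠-60.0° V = 4.74 - j8.21 V.
Step 5 — Current: I = V / Z = 0.01619 - j0.02619 A = 0.03079∠-58.3° A.
Step 6 — Complex power: S = V·I* = 0.2918 - j0.008776 VA.
Step 7 — Real power: P = Re(S) = 0.2918 W.
Step 8 — Reactive power: Q = Im(S) = -0.008776 VAR.
Step 9 — Apparent power: |S| = 0.2919 VA.
Step 10 — Power factor: PF = P/|S| = 0.9995 (leading).

(a) P = 0.2918 W  (b) Q = -0.008776 VAR  (c) S = 0.2919 VA  (d) PF = 0.9995 (leading)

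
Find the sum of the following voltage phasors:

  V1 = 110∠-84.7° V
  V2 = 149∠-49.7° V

Step 1 — Convert each phasor to rectangular form:
  V1 = 110·(cos(-84.7°) + j·sin(-84.7°)) = 10.16 - j109.5 V
  V2 = 149·(cos(-49.7°) + j·sin(-49.7°)) = 96.37 - j113.6 V
Step 2 — Sum components: V_total = 106.5 - j223.2 V.
Step 3 — Convert to polar: |V_total| = 247.3 V, ∠V_total = -64.5°.

V_total = 247.3∠-64.5° V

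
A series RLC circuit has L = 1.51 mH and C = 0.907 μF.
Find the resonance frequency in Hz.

Step 1 — Resonance condition Im(Z)=0 gives ω₀ = 1/√(LC).
Step 2 — ω₀ = 1/√(0.00151·9.07e-07) = 2.702e+04 rad/s.
Step 3 — f₀ = ω₀/(2π) = 4301 Hz.

f₀ = 4301 Hz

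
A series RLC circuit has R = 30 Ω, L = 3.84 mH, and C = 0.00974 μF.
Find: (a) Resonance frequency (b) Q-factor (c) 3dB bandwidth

Step 1 — Resonance: ω₀ = 1/√(LC) = 1/√(0.00384·9.74e-09) = 1.635e+05 rad/s.
Step 2 — f₀ = ω₀/(2π) = 2.602e+04 Hz.
Step 3 — Series Q: Q = ω₀L/R = 1.635e+05·0.00384/30 = 20.93.
Step 4 — Bandwidth: Δω = ω₀/Q = 7812 rad/s; BW = Δω/(2π) = 1243 Hz.

(a) f₀ = 2.602e+04 Hz  (b) Q = 20.93  (c) BW = 1243 Hz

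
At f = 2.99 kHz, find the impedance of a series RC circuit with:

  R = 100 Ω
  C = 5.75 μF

Step 1 — Angular frequency: ω = 2π·f = 2π·2990 = 1.879e+04 rad/s.
Step 2 — Component impedances:
  R: Z = R = 100 Ω
  C: Z = 1/(jωC) = -j/(ω·C) = 0 - j9.257 Ω
Step 3 — Series combination: Z_total = R + C = 100 - j9.257 Ω = 100.4∠-5.3° Ω.

Z = 100 - j9.257 Ω = 100.4∠-5.3° Ω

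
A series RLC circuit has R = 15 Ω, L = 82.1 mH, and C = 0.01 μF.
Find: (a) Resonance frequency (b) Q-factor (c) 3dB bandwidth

Step 1 — Resonance: ω₀ = 1/√(LC) = 1/√(0.0821·1e-08) = 3.49e+04 rad/s.
Step 2 — f₀ = ω₀/(2π) = 5555 Hz.
Step 3 — Series Q: Q = ω₀L/R = 3.49e+04·0.0821/15 = 191.
Step 4 — Bandwidth: Δω = ω₀/Q = 182.7 rad/s; BW = Δω/(2π) = 29.08 Hz.

(a) f₀ = 5555 Hz  (b) Q = 191  (c) BW = 29.08 Hz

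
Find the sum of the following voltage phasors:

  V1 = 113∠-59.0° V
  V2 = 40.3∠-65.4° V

Step 1 — Convert each phasor to rectangular form:
  V1 = 113·(cos(-59.0°) + j·sin(-59.0°)) = 58.2 - j96.86 V
  V2 = 40.3·(cos(-65.4°) + j·sin(-65.4°)) = 16.78 - j36.64 V
Step 2 — Sum components: V_total = 74.98 - j133.5 V.
Step 3 — Convert to polar: |V_total| = 153.1 V, ∠V_total = -60.7°.

V_total = 153.1∠-60.7° V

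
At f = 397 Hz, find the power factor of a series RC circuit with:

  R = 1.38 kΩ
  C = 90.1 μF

Step 1 — Angular frequency: ω = 2π·f = 2π·397 = 2494 rad/s.
Step 2 — Component impedances:
  R: Z = R = 1380 Ω
  C: Z = 1/(jωC) = -j/(ω·C) = 0 - j4.449 Ω
Step 3 — Series combination: Z_total = R + C = 1380 - j4.449 Ω = 1380∠-0.2° Ω.
Step 4 — Power factor: PF = cos(φ) = Re(Z)/|Z| = 1380/1380 = 1.
Step 5 — Type: Im(Z) = -4.449 ⇒ leading (phase φ = -0.2°).

PF = 1 (leading, φ = -0.2°)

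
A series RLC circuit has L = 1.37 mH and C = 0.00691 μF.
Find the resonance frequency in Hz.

Step 1 — Resonance condition Im(Z)=0 gives ω₀ = 1/√(LC).
Step 2 — ω₀ = 1/√(0.00137·6.91e-09) = 3.25e+05 rad/s.
Step 3 — f₀ = ω₀/(2π) = 5.173e+04 Hz.

f₀ = 5.173e+04 Hz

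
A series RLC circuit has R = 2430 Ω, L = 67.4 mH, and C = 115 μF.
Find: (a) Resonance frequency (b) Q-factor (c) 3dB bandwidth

Step 1 — Resonance condition Im(Z)=0 gives ω₀ = 1/√(LC).
Step 2 — ω₀ = 1/√(0.0674·0.000115) = 359.2 rad/s.
Step 3 — f₀ = ω₀/(2π) = 57.17 Hz.
Step 4 — Series Q: Q = ω₀L/R = 359.2·0.0674/2430 = 0.009963.
Step 5 — 3dB bandwidth: Δω = ω₀/Q = 3.605e+04 rad/s; BW = Δω/(2π) = 5738 Hz.

(a) f₀ = 57.17 Hz  (b) Q = 0.009963  (c) BW = 5738 Hz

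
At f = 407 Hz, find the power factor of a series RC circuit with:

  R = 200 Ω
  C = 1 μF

Step 1 — Angular frequency: ω = 2π·f = 2π·407 = 2557 rad/s.
Step 2 — Component impedances:
  R: Z = R = 200 Ω
  C: Z = 1/(jωC) = -j/(ω·C) = 0 - j391 Ω
Step 3 — Series combination: Z_total = R + C = 200 - j391 Ω = 439.2∠-62.9° Ω.
Step 4 — Power factor: PF = cos(φ) = Re(Z)/|Z| = 200/439.2 = 0.4554.
Step 5 — Type: Im(Z) = -391 ⇒ leading (phase φ = -62.9°).

PF = 0.4554 (leading, φ = -62.9°)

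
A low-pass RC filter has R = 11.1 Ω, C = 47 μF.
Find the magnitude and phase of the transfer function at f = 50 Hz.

Step 1 — Angular frequency: ω = 2π·50 = 314.2 rad/s.
Step 2 — Transfer function: H(jω) = 1/(1 + jωRC).
Step 3 — Denominator: 1 + jωRC = 1 + j·314.2·11.1·4.7e-05 = 1 + j0.1639.
Step 4 — H = 0.9738 - j0.1596.
Step 5 — Magnitude: |H| = 0.9868 (-0.1 dB); phase: φ = -9.3°.

|H| = 0.9868 (-0.1 dB), φ = -9.3°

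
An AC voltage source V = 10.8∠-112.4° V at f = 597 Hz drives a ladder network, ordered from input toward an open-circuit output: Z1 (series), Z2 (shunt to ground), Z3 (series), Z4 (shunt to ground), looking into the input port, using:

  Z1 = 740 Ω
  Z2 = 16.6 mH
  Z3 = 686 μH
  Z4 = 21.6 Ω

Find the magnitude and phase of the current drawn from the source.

Step 1 — Angular frequency: ω = 2π·f = 2π·597 = 3751 rad/s.
Step 2 — Component impedances:
  Z1: Z = R = 740 Ω
  Z2: Z = jωL = j·3751·0.0166 = 0 + j62.27 Ω
  Z3: Z = jωL = j·3751·0.000686 = 0 + j2.573 Ω
  Z4: Z = R = 21.6 Ω
Step 3 — Ladder network (open output): work backward from the far end, alternating series and parallel combinations. Z_in = 757.9 + j8.444 Ω = 758∠0.6° Ω.
Step 4 — Source phasor: V = 10.8∠-112.4° V = -4.116 - j9.985 V.
Step 5 — Ohm's law: I = V / Z_total = (-4.116 - j9.985) / (757.9 + j8.444) = -0.005576 - j0.01311 A.
Step 6 — Convert to polar: |I| = 0.01425 A, ∠I = -113.0°.

I = 0.01425∠-113.0° A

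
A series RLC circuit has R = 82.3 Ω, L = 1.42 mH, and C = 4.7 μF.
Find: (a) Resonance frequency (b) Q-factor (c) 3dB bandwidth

Step 1 — Resonance condition Im(Z)=0 gives ω₀ = 1/√(LC).
Step 2 — ω₀ = 1/√(0.00142·4.7e-06) = 1.224e+04 rad/s.
Step 3 — f₀ = ω₀/(2π) = 1948 Hz.
Step 4 — Series Q: Q = ω₀L/R = 1.224e+04·0.00142/82.3 = 0.2112.
Step 5 — 3dB bandwidth: Δω = ω₀/Q = 5.796e+04 rad/s; BW = Δω/(2π) = 9224 Hz.

(a) f₀ = 1948 Hz  (b) Q = 0.2112  (c) BW = 9224 Hz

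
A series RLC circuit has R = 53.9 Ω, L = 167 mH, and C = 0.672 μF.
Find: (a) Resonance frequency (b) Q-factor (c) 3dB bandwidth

Step 1 — Resonance condition Im(Z)=0 gives ω₀ = 1/√(LC).
Step 2 — ω₀ = 1/√(0.167·6.72e-07) = 2985 rad/s.
Step 3 — f₀ = ω₀/(2π) = 475.1 Hz.
Step 4 — Series Q: Q = ω₀L/R = 2985·0.167/53.9 = 9.249.
Step 5 — 3dB bandwidth: Δω = ω₀/Q = 322.8 rad/s; BW = Δω/(2π) = 51.37 Hz.

(a) f₀ = 475.1 Hz  (b) Q = 9.249  (c) BW = 51.37 Hz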